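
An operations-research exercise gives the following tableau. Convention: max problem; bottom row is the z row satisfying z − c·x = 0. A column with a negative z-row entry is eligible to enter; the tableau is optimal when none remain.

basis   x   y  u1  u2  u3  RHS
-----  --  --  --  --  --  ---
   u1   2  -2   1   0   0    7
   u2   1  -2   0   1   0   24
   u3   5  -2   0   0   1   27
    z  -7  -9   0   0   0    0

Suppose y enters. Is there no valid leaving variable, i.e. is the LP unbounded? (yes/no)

Every constraint-row entry in column y is ≤ 0, so increasing y is unbounded.

yes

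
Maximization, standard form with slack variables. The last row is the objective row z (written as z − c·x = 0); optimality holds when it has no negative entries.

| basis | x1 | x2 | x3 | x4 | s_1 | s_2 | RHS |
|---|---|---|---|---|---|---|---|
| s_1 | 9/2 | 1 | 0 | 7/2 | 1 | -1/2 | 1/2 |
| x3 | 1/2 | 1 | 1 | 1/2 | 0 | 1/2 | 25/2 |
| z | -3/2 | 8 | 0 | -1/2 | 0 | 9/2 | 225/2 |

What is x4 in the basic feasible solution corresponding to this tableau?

x4 is not in the basis, so in the current basic feasible solution x4 = 0.

0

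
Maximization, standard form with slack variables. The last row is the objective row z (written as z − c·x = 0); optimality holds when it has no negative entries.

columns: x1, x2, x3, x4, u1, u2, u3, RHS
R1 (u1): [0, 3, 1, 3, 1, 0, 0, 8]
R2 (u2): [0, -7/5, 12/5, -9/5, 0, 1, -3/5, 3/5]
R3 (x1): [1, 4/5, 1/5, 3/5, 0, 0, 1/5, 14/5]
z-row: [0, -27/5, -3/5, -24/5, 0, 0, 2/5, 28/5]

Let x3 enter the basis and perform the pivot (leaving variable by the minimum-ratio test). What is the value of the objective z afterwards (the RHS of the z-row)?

Ratio test on column x3 — row 1: 8/1 = 8; row 2: (3/5)/(12/5) = 1/4; row 3: (14/5)/(1/5) = 14. Minimum is 1/4 at row 2 (u2 leaves); pivot element 12/5.
Pivot on row 2; the z-row RHS becomes 28/5 − (-3/5)·(1/4) = 23/4.

23/4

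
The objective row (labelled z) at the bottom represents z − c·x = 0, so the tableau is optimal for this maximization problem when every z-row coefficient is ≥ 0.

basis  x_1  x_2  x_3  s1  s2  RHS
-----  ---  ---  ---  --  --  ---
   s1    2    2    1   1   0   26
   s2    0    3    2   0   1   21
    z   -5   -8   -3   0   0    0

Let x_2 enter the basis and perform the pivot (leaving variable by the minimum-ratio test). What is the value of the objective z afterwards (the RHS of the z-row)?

Ratio test on column x_2 — row 1: 26/2 = 13; row 2: 21/3 = 7. Minimum is 7 at row 2 (s2 leaves); pivot element 3.
Pivot on row 2; the z-row RHS becomes 0 − (-8)·7 = 56.

56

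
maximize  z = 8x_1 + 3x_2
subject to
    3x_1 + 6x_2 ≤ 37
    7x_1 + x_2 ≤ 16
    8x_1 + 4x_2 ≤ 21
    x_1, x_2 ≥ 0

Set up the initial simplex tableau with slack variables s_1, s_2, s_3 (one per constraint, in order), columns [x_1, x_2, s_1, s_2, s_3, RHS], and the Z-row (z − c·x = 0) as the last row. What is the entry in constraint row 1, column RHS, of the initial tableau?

37

The RHS of constraint 1 is b_1 = 37.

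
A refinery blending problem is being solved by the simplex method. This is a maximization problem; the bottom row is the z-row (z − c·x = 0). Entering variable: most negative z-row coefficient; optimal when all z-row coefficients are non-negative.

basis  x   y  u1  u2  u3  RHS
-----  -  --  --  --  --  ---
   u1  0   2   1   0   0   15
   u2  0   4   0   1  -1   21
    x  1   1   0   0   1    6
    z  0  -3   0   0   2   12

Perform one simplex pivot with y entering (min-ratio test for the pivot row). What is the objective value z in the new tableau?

111/4

Ratio test on column y — row 1: 15/2 = 15/2; row 2: 21/4 = 21/4; row 3: 6/1 = 6. Minimum is 21/4 at row 2 (u2 leaves); pivot element 4.
Pivot on row 2; the z-row RHS becomes 12 − (-3)·(21/4) = 111/4.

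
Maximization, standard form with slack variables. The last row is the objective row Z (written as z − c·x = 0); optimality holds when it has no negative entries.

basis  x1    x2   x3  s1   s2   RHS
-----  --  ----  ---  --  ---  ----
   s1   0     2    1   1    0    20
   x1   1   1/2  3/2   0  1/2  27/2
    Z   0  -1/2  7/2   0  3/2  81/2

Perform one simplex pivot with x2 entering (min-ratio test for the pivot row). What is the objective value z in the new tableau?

Ratio test on column x2 — row 1: 20/2 = 10; row 2: (27/2)/(1/2) = 27. Minimum is 10 at row 1 (s1 leaves); pivot element 2.
Pivot on row 1; the Z-row RHS becomes 81/2 − (-1/2)·10 = 91/2.

91/2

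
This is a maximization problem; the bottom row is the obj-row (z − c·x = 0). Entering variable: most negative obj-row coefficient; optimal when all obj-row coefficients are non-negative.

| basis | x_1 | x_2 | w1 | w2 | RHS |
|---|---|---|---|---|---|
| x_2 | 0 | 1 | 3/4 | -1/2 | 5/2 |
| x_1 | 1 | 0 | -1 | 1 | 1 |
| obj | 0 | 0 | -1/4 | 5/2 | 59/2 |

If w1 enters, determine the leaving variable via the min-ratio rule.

x_2

Column w1 entries and ratios — x_2: (5/2)/(3/4) = 10/3; x_1: -1 ≤ 0, skip.
Smallest ratio is 10/3 in the row of x_2, so x_2 leaves.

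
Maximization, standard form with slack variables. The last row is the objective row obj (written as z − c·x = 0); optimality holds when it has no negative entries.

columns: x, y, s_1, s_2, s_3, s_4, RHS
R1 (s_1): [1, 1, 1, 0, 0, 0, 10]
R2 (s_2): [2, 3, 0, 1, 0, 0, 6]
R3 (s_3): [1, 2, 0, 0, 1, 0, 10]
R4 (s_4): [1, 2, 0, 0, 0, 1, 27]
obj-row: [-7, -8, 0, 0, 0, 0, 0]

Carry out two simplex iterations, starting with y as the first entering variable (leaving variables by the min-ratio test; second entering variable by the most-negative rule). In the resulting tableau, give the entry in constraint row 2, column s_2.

Ratio test on column y — row 1: 10/1 = 10; row 2: 6/3 = 2; row 3: 10/2 = 5; row 4: 27/2 = 27/2. Minimum is 2 at row 2 (s_2 leaves); pivot element 3.
Divide row 2 by 3; eliminate column y from the other rows.
Second iteration: most negative obj-row entry is -5/3 in column x, so x enters.
Ratio test on column x — row 1: 8/(1/3) = 24; row 2: 2/(2/3) = 3; row 3: entry -1/3 ≤ 0; row 4: entry -1/3 ≤ 0. Minimum is 3 at row 2 (y leaves); pivot element 2/3.
Divide row 2 by 2/3; eliminate column x from the other rows.
After both pivots, the entry at constraint row 2, column s_2 is 1/2.

1/2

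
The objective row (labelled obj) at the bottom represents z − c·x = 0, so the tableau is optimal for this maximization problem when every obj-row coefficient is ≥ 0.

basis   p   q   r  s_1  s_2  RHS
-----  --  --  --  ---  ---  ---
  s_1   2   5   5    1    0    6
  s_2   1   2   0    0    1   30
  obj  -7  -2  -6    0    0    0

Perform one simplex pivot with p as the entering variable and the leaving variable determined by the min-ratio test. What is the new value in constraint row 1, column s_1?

Ratio test on column p — row 1: 6/2 = 3; row 2: 30/1 = 30. Minimum is 3 at row 1 (s_1 leaves); pivot element 2.
Divide row 1 by 2; eliminate column p from the other rows.
In the new row 1, the s_1 entry is the old entry divided by the pivot: 1/2 = 1/2.

1/2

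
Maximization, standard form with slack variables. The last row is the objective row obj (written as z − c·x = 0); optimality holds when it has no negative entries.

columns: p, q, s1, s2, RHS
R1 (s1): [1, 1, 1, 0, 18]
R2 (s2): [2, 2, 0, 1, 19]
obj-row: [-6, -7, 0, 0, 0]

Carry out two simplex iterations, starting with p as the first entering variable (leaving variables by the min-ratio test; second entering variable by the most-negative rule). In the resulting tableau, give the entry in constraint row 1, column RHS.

17/2

Ratio test on column p — row 1: 18/1 = 18; row 2: 19/2 = 19/2. Minimum is 19/2 at row 2 (s2 leaves); pivot element 2.
Divide row 2 by 2; eliminate column p from the other rows.
Second iteration: most negative obj-row entry is -1 in column q, so q enters.
Ratio test on column q — row 1: entry 0 ≤ 0; row 2: (19/2)/1 = 19/2. Minimum is 19/2 at row 2 (p leaves); pivot element 1.
Divide row 2 by 1; eliminate column q from the other rows.
After both pivots, the entry at constraint row 1, column RHS is 17/2.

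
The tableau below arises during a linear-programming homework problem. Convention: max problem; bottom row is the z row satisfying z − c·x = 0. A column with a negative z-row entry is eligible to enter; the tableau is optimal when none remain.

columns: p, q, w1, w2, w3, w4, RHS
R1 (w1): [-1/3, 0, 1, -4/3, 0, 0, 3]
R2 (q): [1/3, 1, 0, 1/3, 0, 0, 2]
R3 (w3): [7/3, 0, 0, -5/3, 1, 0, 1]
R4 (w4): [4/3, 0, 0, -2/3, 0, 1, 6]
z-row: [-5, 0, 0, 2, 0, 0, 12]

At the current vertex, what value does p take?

0

p is not in the basis, so in the current basic feasible solution p = 0.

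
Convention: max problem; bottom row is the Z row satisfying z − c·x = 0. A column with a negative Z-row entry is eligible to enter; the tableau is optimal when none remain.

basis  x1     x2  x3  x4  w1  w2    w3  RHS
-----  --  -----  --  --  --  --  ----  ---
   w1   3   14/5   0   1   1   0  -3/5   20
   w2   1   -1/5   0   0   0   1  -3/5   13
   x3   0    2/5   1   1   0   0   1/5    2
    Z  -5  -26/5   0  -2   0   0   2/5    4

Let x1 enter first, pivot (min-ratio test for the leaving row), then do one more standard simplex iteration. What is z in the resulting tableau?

130/3

Ratio test on column x1 — row 1: 20/3 = 20/3; row 2: 13/1 = 13; row 3: entry 0 ≤ 0. Minimum is 20/3 at row 1 (w1 leaves); pivot element 3.
Pivot on row 1; the Z-row RHS becomes 4 − (-5)·(20/3) = 112/3.
Next entering variable (most negative Z-row entry -3/5): w3.
Ratio test on column w3 — row 1: entry -1/5 ≤ 0; row 2: entry -2/5 ≤ 0; row 3: 2/(1/5) = 10. Minimum is 10 at row 3 (x3 leaves); pivot element 1/5.
After the second pivot the Z-row RHS is 112/3 − (-3/5)·10 = 130/3.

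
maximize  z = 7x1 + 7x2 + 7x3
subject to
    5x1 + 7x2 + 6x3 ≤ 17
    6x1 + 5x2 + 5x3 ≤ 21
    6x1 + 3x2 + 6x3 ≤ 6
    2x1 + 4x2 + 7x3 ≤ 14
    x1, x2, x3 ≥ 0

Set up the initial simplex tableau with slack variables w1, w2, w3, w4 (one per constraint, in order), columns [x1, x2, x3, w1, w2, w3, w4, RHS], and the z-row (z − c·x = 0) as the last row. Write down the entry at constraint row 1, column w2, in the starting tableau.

0

Slack w2 belongs to constraint 2; its column is the unit vector e_2, so the entry in row 1 is 0.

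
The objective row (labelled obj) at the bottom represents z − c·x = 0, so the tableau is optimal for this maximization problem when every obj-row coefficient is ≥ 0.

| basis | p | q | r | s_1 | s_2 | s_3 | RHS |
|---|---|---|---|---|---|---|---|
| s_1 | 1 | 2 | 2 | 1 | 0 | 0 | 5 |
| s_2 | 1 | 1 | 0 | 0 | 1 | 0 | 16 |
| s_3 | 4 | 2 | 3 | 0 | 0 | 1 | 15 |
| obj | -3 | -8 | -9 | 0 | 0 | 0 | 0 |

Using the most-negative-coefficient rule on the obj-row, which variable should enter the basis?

Negative obj-row entries: p: -3, q: -8, r: -9.
The most negative is -9 in column r, so r enters.

r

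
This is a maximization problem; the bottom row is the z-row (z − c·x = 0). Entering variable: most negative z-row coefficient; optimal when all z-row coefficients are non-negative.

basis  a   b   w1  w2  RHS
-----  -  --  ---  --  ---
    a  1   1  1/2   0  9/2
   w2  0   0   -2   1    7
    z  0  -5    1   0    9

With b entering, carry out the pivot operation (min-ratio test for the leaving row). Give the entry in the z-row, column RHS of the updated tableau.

Ratio test on column b — row 1: (9/2)/1 = 9/2; row 2: entry 0 ≤ 0. Minimum is 9/2 at row 1 (a leaves); pivot element 1.
Divide row 1 by 1; eliminate column b from the other rows.
z-row update in column RHS: 9 − (-5)·(9/2) = 63/2.

63/2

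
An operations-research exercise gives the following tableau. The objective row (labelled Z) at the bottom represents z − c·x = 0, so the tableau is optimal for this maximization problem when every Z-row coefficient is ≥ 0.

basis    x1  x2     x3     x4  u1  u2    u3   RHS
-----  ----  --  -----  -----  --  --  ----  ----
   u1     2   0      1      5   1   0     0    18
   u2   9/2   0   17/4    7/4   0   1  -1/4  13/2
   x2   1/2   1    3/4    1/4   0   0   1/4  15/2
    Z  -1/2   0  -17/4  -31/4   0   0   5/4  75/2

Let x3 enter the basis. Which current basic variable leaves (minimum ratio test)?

Column x3 entries and ratios — u1: 18/1 = 18; u2: (13/2)/(17/4) = 26/17; x2: (15/2)/(3/4) = 10.
Smallest ratio is 26/17 in the row of u2, so u2 leaves.

u2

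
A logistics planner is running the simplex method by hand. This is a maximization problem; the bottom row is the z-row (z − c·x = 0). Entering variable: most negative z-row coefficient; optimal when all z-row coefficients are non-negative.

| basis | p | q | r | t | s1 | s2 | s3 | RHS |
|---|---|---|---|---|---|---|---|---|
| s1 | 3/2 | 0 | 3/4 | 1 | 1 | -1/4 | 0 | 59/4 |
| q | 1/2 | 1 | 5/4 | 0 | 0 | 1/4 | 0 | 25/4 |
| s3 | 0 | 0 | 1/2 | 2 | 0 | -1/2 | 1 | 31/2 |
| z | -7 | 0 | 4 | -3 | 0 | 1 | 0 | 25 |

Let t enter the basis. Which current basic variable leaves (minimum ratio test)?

s3

Column t entries and ratios — s1: (59/4)/1 = 59/4; q: 0 ≤ 0, skip; s3: (31/2)/2 = 31/4.
Smallest ratio is 31/4 in the row of s3, so s3 leaves.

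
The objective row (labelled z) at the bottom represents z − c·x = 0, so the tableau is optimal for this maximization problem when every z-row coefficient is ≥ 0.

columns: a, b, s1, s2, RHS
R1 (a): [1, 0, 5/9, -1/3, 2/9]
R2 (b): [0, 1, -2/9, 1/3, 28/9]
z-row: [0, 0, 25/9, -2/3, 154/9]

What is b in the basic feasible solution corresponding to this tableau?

28/9

b is basic (row 2); its value is the RHS of that row, 28/9.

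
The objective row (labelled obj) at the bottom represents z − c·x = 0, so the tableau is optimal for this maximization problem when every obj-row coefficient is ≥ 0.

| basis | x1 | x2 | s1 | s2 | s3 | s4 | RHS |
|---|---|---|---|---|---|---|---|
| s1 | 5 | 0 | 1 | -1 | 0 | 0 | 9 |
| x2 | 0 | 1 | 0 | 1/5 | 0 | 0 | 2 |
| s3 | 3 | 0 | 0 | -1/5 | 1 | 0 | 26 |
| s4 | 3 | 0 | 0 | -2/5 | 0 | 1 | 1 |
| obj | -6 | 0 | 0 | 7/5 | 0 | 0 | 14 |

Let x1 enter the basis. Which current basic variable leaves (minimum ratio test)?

Column x1 entries and ratios — s1: 9/5 = 9/5; x2: 0 ≤ 0, skip; s3: 26/3 = 26/3; s4: 1/3 = 1/3.
Smallest ratio is 1/3 in the row of s4, so s4 leaves.

s4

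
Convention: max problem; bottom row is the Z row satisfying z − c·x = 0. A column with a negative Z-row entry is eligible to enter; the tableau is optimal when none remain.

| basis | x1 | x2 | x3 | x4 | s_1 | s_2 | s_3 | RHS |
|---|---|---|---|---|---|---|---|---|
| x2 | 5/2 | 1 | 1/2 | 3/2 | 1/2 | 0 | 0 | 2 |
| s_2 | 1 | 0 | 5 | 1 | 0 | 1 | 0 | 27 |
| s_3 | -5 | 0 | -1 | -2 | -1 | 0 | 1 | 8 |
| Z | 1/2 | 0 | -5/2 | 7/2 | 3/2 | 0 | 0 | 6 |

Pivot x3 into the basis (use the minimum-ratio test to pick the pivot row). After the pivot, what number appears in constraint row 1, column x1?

5

Ratio test on column x3 — row 1: 2/(1/2) = 4; row 2: 27/5 = 27/5; row 3: entry -1 ≤ 0. Minimum is 4 at row 1 (x2 leaves); pivot element 1/2.
Divide row 1 by 1/2; eliminate column x3 from the other rows.
In the new row 1, the x1 entry is the old entry divided by the pivot: (5/2)/(1/2) = 5.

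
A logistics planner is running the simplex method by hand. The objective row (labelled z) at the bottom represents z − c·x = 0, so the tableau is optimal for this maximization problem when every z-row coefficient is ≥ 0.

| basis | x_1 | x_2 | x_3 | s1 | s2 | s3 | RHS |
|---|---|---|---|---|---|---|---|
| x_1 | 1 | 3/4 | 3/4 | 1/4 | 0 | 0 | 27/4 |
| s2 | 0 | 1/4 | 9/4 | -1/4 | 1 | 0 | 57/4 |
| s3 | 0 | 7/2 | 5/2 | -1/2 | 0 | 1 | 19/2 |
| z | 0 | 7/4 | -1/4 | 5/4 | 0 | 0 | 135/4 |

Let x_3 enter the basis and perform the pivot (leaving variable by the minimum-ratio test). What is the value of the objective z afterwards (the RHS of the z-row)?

Ratio test on column x_3 — row 1: (27/4)/(3/4) = 9; row 2: (57/4)/(9/4) = 19/3; row 3: (19/2)/(5/2) = 19/5. Minimum is 19/5 at row 3 (s3 leaves); pivot element 5/2.
Pivot on row 3; the z-row RHS becomes 135/4 − (-1/4)·(19/5) = 347/10.

347/10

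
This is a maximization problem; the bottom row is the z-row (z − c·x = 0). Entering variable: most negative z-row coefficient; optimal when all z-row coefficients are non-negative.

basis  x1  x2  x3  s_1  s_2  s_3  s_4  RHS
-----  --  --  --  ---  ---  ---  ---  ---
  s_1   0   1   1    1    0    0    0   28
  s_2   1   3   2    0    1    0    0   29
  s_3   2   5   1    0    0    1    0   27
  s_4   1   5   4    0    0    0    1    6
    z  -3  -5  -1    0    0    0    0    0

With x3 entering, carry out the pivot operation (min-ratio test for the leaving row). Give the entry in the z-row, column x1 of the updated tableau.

Ratio test on column x3 — row 1: 28/1 = 28; row 2: 29/2 = 29/2; row 3: 27/1 = 27; row 4: 6/4 = 3/2. Minimum is 3/2 at row 4 (s_4 leaves); pivot element 4.
Divide row 4 by 4; eliminate column x3 from the other rows.
z-row update in column x1: -3 − (-1)·(1/4) = -11/4.

-11/4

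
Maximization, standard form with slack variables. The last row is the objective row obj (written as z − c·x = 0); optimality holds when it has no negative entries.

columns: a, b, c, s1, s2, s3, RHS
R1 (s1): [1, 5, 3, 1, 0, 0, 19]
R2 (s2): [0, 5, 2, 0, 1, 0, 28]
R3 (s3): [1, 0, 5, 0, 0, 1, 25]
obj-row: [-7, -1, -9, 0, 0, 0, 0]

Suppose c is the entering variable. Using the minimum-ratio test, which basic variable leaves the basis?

Column c entries and ratios — s1: 19/3 = 19/3; s2: 28/2 = 14; s3: 25/5 = 5.
Smallest ratio is 5 in the row of s3, so s3 leaves.

s3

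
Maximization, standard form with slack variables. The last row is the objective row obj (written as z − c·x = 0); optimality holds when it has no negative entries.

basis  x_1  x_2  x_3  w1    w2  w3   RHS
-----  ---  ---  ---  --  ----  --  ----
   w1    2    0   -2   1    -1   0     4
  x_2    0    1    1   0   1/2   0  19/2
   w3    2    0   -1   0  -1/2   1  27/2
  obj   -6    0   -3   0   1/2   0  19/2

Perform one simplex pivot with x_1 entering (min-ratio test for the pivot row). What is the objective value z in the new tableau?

Ratio test on column x_1 — row 1: 4/2 = 2; row 2: entry 0 ≤ 0; row 3: (27/2)/2 = 27/4. Minimum is 2 at row 1 (w1 leaves); pivot element 2.
Pivot on row 1; the obj-row RHS becomes 19/2 − (-6)·2 = 43/2.

43/2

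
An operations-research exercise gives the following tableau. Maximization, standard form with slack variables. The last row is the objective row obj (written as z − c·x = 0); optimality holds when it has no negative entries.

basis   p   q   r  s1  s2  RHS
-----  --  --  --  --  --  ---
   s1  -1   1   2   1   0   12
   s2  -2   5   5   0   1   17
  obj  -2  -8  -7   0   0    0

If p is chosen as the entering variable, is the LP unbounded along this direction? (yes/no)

yes

Every constraint-row entry in column p is ≤ 0, so increasing p is unbounded.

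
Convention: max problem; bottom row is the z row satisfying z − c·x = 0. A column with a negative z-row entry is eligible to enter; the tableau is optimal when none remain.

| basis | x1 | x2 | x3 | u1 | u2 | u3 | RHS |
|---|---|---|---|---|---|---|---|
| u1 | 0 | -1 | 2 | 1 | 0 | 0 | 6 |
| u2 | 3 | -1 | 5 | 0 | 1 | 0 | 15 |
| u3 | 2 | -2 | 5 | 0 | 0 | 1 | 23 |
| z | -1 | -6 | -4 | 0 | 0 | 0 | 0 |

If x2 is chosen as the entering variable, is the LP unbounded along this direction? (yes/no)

Every constraint-row entry in column x2 is ≤ 0, so increasing x2 is unbounded.

yes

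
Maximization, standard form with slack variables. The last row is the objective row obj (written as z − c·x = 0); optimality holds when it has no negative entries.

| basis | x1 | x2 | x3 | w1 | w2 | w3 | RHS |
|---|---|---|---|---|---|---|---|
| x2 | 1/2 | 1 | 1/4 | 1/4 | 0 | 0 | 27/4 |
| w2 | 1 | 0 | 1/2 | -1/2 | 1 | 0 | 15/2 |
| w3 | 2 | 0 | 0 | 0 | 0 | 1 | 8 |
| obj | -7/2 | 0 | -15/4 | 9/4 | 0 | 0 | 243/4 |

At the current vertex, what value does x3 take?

x3 is not in the basis, so in the current basic feasible solution x3 = 0.

0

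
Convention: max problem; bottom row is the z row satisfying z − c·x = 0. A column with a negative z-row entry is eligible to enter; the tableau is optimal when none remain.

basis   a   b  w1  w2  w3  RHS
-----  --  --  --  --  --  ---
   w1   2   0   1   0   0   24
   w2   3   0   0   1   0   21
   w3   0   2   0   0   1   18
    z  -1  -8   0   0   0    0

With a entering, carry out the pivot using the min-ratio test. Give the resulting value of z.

7

Ratio test on column a — row 1: 24/2 = 12; row 2: 21/3 = 7; row 3: entry 0 ≤ 0. Minimum is 7 at row 2 (w2 leaves); pivot element 3.
Pivot on row 2; the z-row RHS becomes 0 − (-1)·7 = 7.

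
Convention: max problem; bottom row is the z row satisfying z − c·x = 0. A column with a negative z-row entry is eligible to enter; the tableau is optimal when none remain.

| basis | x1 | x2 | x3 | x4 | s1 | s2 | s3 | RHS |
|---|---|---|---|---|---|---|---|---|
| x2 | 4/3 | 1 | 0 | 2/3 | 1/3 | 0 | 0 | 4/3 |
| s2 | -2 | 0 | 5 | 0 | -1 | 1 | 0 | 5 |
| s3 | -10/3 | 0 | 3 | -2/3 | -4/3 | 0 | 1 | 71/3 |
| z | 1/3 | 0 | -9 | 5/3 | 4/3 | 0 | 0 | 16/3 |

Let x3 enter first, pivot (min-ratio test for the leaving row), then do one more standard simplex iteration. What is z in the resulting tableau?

Ratio test on column x3 — row 1: entry 0 ≤ 0; row 2: 5/5 = 1; row 3: (71/3)/3 = 71/9. Minimum is 1 at row 2 (s2 leaves); pivot element 5.
Pivot on row 2; the z-row RHS becomes 16/3 − (-9)·1 = 43/3.
Next entering variable (most negative z-row entry -49/15): x1.
Ratio test on column x1 — row 1: (4/3)/(4/3) = 1; row 2: entry -2/5 ≤ 0; row 3: entry -32/15 ≤ 0. Minimum is 1 at row 1 (x2 leaves); pivot element 4/3.
After the second pivot the z-row RHS is 43/3 − (-49/15)·1 = 88/5.

88/5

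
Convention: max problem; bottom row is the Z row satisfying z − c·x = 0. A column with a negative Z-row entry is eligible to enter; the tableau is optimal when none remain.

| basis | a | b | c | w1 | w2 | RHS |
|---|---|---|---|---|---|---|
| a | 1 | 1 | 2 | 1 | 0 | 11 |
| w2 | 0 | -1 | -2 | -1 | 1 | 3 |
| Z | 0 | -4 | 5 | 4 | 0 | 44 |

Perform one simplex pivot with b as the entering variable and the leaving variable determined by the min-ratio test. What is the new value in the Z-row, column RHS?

88

Ratio test on column b — row 1: 11/1 = 11; row 2: entry -1 ≤ 0. Minimum is 11 at row 1 (a leaves); pivot element 1.
Divide row 1 by 1; eliminate column b from the other rows.
Z-row update in column RHS: 44 − (-4)·11 = 88.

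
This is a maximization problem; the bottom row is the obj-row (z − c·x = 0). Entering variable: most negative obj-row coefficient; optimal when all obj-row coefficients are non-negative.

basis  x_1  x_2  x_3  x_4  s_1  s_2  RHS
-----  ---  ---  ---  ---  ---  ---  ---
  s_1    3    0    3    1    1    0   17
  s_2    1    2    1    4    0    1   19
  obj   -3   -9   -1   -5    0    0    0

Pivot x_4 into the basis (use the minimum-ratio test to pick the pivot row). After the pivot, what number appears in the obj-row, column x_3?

1/4

Ratio test on column x_4 — row 1: 17/1 = 17; row 2: 19/4 = 19/4. Minimum is 19/4 at row 2 (s_2 leaves); pivot element 4.
Divide row 2 by 4; eliminate column x_4 from the other rows.
obj-row update in column x_3: -1 − (-5)·(1/4) = 1/4.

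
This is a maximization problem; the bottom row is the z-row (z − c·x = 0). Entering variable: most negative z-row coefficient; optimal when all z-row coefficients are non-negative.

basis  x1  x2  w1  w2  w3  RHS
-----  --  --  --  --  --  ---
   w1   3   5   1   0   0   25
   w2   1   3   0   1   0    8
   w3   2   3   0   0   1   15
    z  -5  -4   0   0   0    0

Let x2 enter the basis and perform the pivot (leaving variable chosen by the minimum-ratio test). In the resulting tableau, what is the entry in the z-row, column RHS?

Ratio test on column x2 — row 1: 25/5 = 5; row 2: 8/3 = 8/3; row 3: 15/3 = 5. Minimum is 8/3 at row 2 (w2 leaves); pivot element 3.
Divide row 2 by 3; eliminate column x2 from the other rows.
z-row update in column RHS: 0 − (-4)·(8/3) = 32/3.

32/3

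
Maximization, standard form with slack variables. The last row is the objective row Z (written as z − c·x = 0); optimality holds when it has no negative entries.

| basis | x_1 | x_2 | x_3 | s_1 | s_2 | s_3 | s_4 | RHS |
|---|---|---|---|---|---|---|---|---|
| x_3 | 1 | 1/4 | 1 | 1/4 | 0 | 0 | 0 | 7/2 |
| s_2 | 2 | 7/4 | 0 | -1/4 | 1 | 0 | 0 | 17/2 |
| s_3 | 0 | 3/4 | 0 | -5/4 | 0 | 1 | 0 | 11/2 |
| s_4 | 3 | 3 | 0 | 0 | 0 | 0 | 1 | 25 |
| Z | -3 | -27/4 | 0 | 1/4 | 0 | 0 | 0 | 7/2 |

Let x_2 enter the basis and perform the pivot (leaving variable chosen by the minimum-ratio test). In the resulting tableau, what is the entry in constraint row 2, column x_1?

8/7

Ratio test on column x_2 — row 1: (7/2)/(1/4) = 14; row 2: (17/2)/(7/4) = 34/7; row 3: (11/2)/(3/4) = 22/3; row 4: 25/3 = 25/3. Minimum is 34/7 at row 2 (s_2 leaves); pivot element 7/4.
Divide row 2 by 7/4; eliminate column x_2 from the other rows.
In the new row 2, the x_1 entry is the old entry divided by the pivot: 2/(7/4) = 8/7.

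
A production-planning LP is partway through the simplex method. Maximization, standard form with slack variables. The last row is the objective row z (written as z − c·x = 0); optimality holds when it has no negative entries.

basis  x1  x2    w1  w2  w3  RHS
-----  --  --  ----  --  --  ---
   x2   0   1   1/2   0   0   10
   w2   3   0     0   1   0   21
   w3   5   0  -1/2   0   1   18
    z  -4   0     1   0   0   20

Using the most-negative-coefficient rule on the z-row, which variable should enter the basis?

Negative z-row entries: x1: -4.
The most negative is -4 in column x1, so x1 enters.

x1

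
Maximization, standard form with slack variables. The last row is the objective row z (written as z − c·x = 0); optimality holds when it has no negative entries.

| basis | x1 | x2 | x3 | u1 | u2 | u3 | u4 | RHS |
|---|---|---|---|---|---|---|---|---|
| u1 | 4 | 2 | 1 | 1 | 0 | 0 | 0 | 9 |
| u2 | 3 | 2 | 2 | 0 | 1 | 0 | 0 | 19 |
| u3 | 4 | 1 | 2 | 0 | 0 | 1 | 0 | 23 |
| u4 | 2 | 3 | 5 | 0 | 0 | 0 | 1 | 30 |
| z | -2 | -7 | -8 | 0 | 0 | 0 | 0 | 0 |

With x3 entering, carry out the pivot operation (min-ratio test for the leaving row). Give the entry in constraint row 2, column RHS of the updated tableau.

Ratio test on column x3 — row 1: 9/1 = 9; row 2: 19/2 = 19/2; row 3: 23/2 = 23/2; row 4: 30/5 = 6. Minimum is 6 at row 4 (u4 leaves); pivot element 5.
Divide row 4 by 5; eliminate column x3 from the other rows.
Row 2 update in column RHS: 19 − 2·6 = 7.

7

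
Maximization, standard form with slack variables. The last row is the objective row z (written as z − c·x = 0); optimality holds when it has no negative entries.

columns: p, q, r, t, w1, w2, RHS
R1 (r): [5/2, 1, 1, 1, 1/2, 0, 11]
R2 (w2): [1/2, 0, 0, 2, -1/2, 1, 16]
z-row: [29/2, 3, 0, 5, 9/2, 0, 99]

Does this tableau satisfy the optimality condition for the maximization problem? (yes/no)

Every z-row coefficient is ≥ 0, so the tableau is optimal.

yes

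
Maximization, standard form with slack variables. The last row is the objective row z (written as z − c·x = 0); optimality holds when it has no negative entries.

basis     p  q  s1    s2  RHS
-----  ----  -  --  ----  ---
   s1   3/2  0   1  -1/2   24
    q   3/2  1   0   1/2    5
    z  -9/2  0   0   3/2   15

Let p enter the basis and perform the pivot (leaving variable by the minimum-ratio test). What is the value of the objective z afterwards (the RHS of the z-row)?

Ratio test on column p — row 1: 24/(3/2) = 16; row 2: 5/(3/2) = 10/3. Minimum is 10/3 at row 2 (q leaves); pivot element 3/2.
Pivot on row 2; the z-row RHS becomes 15 − (-9/2)·(10/3) = 30.

30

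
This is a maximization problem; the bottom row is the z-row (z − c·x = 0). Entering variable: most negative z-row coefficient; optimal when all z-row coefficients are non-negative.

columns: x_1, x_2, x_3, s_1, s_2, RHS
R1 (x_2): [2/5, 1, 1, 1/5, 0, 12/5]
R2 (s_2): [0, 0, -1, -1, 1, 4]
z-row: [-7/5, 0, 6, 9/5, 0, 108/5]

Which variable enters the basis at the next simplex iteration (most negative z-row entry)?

x_1

Negative z-row entries: x_1: -7/5.
The most negative is -7/5 in column x_1, so x_1 enters.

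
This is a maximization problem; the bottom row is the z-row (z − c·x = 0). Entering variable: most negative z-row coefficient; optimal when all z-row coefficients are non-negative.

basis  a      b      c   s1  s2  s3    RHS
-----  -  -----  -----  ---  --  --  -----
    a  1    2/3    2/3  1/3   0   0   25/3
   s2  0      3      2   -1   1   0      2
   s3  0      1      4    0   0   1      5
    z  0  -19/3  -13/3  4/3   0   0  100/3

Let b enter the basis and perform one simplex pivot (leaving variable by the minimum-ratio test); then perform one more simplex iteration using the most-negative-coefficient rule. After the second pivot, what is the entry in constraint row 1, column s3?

-5/3

Ratio test on column b — row 1: (25/3)/(2/3) = 25/2; row 2: 2/3 = 2/3; row 3: 5/1 = 5. Minimum is 2/3 at row 2 (s2 leaves); pivot element 3.
Divide row 2 by 3; eliminate column b from the other rows.
Second iteration: most negative z-row entry is -7/9 in column s1, so s1 enters.
Ratio test on column s1 — row 1: (71/9)/(5/9) = 71/5; row 2: entry -1/3 ≤ 0; row 3: (13/3)/(1/3) = 13. Minimum is 13 at row 3 (s3 leaves); pivot element 1/3.
Divide row 3 by 1/3; eliminate column s1 from the other rows.
After both pivots, the entry at constraint row 1, column s3 is -5/3.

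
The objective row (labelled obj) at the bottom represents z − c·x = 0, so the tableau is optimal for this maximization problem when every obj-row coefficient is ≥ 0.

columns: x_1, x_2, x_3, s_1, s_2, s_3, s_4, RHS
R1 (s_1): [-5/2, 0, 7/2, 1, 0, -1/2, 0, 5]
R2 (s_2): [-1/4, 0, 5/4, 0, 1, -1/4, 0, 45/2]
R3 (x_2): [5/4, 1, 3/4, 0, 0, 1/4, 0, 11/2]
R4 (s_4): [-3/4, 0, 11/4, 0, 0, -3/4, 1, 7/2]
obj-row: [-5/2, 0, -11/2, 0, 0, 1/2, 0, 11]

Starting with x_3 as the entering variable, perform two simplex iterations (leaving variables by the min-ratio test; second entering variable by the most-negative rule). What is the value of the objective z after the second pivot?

Ratio test on column x_3 — row 1: 5/(7/2) = 10/7; row 2: (45/2)/(5/4) = 18; row 3: (11/2)/(3/4) = 22/3; row 4: (7/2)/(11/4) = 14/11. Minimum is 14/11 at row 4 (s_4 leaves); pivot element 11/4.
Pivot on row 4; the obj-row RHS becomes 11 − (-11/2)·(14/11) = 18.
Next entering variable (most negative obj-row entry -4): x_1.
Ratio test on column x_1 — row 1: entry -17/11 ≤ 0; row 2: (230/11)/(1/11) = 230; row 3: (50/11)/(16/11) = 25/8; row 4: entry -3/11 ≤ 0. Minimum is 25/8 at row 3 (x_2 leaves); pivot element 16/11.
After the second pivot the obj-row RHS is 18 − (-4)·(25/8) = 61/2.

61/2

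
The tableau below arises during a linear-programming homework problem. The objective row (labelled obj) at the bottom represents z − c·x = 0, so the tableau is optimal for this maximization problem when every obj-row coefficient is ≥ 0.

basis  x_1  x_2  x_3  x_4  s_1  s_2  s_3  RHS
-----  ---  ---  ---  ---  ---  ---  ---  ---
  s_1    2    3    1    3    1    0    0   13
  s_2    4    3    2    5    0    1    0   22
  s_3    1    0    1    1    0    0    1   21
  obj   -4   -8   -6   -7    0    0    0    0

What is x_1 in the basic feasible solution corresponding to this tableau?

x_1 is not in the basis, so in the current basic feasible solution x_1 = 0.

0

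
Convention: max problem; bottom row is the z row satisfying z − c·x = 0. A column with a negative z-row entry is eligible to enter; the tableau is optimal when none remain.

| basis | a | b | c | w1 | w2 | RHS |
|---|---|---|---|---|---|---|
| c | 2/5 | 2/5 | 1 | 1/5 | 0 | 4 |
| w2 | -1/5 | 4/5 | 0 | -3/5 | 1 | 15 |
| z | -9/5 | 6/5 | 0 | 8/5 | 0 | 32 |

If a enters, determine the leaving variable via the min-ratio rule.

c

Column a entries and ratios — c: 4/(2/5) = 10; w2: -1/5 ≤ 0, skip.
Smallest ratio is 10 in the row of c, so c leaves.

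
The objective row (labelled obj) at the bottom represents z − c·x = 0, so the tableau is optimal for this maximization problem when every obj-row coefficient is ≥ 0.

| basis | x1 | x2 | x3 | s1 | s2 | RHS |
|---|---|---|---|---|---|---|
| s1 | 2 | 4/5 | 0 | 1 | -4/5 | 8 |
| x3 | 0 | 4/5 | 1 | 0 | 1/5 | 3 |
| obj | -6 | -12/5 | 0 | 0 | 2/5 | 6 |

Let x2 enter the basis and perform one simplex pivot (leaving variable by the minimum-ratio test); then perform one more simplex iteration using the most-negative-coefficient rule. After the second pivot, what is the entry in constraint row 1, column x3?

Ratio test on column x2 — row 1: 8/(4/5) = 10; row 2: 3/(4/5) = 15/4. Minimum is 15/4 at row 2 (x3 leaves); pivot element 4/5.
Divide row 2 by 4/5; eliminate column x2 from the other rows.
Second iteration: most negative obj-row entry is -6 in column x1, so x1 enters.
Ratio test on column x1 — row 1: 5/2 = 5/2; row 2: entry 0 ≤ 0. Minimum is 5/2 at row 1 (s1 leaves); pivot element 2.
Divide row 1 by 2; eliminate column x1 from the other rows.
After both pivots, the entry at constraint row 1, column x3 is -1/2.

-1/2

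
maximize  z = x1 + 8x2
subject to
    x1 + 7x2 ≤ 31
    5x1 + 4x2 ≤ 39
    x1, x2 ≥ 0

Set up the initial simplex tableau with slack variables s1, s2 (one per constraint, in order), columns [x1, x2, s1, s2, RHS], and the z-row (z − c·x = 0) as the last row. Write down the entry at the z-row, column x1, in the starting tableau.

The z-row carries the negated objective coefficients: the x1 entry is -1.

-1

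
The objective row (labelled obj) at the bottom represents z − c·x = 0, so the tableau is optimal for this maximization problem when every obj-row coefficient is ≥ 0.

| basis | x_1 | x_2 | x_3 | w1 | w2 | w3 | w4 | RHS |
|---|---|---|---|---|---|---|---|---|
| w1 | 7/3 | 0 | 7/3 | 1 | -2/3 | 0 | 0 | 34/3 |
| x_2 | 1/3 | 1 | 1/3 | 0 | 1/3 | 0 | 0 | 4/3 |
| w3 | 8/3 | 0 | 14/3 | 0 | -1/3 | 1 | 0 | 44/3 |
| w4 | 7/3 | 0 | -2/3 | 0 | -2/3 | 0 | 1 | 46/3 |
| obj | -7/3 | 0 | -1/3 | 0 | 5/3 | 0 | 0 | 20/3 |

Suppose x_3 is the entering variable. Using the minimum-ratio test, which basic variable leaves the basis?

w3

Column x_3 entries and ratios — w1: (34/3)/(7/3) = 34/7; x_2: (4/3)/(1/3) = 4; w3: (44/3)/(14/3) = 22/7; w4: -2/3 ≤ 0, skip.
Smallest ratio is 22/7 in the row of w3, so w3 leaves.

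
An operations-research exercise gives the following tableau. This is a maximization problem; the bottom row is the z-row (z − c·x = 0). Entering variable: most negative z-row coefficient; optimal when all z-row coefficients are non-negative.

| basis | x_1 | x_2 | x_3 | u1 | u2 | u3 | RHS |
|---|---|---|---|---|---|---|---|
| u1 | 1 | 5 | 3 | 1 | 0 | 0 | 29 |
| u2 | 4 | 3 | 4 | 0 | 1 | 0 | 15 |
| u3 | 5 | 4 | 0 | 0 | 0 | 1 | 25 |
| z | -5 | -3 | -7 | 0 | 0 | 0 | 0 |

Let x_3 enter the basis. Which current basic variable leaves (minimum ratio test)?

u2

Column x_3 entries and ratios — u1: 29/3 = 29/3; u2: 15/4 = 15/4; u3: 0 ≤ 0, skip.
Smallest ratio is 15/4 in the row of u2, so u2 leaves.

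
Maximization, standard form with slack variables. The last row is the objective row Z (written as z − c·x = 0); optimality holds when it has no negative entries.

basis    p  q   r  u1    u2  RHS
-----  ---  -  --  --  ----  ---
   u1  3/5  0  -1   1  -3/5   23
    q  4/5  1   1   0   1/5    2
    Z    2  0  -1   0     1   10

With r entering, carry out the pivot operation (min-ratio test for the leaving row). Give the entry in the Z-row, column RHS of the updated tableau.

12

Ratio test on column r — row 1: entry -1 ≤ 0; row 2: 2/1 = 2. Minimum is 2 at row 2 (q leaves); pivot element 1.
Divide row 2 by 1; eliminate column r from the other rows.
Z-row update in column RHS: 10 − (-1)·2 = 12.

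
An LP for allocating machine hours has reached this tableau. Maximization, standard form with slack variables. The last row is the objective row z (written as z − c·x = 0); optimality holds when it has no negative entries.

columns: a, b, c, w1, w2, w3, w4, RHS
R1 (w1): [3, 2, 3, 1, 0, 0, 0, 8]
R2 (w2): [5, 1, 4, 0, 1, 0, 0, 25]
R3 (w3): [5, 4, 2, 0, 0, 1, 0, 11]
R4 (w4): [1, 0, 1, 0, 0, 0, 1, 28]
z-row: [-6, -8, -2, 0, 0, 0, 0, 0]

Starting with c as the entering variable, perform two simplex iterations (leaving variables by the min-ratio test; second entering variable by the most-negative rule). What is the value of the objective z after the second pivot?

Ratio test on column c — row 1: 8/3 = 8/3; row 2: 25/4 = 25/4; row 3: 11/2 = 11/2; row 4: 28/1 = 28. Minimum is 8/3 at row 1 (w1 leaves); pivot element 3.
Pivot on row 1; the z-row RHS becomes 0 − (-2)·(8/3) = 16/3.
Next entering variable (most negative z-row entry -20/3): b.
Ratio test on column b — row 1: (8/3)/(2/3) = 4; row 2: entry -5/3 ≤ 0; row 3: (17/3)/(8/3) = 17/8; row 4: entry -2/3 ≤ 0. Minimum is 17/8 at row 3 (w3 leaves); pivot element 8/3.
After the second pivot the z-row RHS is 16/3 − (-20/3)·(17/8) = 39/2.

39/2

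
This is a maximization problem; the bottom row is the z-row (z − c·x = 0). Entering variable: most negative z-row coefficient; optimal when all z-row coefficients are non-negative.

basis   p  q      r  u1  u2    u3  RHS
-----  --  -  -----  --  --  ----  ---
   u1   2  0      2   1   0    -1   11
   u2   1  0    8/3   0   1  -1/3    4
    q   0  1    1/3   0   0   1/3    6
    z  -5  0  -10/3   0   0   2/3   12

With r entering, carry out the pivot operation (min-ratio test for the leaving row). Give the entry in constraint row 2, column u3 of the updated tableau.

Ratio test on column r — row 1: 11/2 = 11/2; row 2: 4/(8/3) = 3/2; row 3: 6/(1/3) = 18. Minimum is 3/2 at row 2 (u2 leaves); pivot element 8/3.
Divide row 2 by 8/3; eliminate column r from the other rows.
In the new row 2, the u3 entry is the old entry divided by the pivot: (-1/3)/(8/3) = -1/8.

-1/8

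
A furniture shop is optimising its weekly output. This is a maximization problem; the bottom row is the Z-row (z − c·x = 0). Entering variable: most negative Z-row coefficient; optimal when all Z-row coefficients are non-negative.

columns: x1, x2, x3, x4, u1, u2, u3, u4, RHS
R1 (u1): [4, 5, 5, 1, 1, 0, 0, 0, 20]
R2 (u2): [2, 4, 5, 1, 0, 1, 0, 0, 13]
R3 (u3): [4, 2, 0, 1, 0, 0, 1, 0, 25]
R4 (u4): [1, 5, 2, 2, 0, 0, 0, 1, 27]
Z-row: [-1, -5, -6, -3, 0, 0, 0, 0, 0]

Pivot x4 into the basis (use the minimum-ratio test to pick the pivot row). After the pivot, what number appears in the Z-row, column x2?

Ratio test on column x4 — row 1: 20/1 = 20; row 2: 13/1 = 13; row 3: 25/1 = 25; row 4: 27/2 = 27/2. Minimum is 13 at row 2 (u2 leaves); pivot element 1.
Divide row 2 by 1; eliminate column x4 from the other rows.
Z-row update in column x2: -5 − (-3)·4 = 7.

7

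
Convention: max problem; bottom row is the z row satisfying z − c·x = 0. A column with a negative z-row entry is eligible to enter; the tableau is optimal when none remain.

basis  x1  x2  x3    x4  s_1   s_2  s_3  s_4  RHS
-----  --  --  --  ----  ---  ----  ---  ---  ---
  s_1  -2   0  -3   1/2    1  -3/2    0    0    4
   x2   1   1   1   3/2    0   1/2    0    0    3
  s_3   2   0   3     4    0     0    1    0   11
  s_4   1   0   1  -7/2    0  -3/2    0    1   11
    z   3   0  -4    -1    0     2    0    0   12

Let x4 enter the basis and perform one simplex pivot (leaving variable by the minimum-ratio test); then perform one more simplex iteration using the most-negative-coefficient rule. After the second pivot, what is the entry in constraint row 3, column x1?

-1

Ratio test on column x4 — row 1: 4/(1/2) = 8; row 2: 3/(3/2) = 2; row 3: 11/4 = 11/4; row 4: entry -7/2 ≤ 0. Minimum is 2 at row 2 (x2 leaves); pivot element 3/2.
Divide row 2 by 3/2; eliminate column x4 from the other rows.
Second iteration: most negative z-row entry is -10/3 in column x3, so x3 enters.
Ratio test on column x3 — row 1: entry -10/3 ≤ 0; row 2: 2/(2/3) = 3; row 3: 3/(1/3) = 9; row 4: 18/(10/3) = 27/5. Minimum is 3 at row 2 (x4 leaves); pivot element 2/3.
Divide row 2 by 2/3; eliminate column x3 from the other rows.
After both pivots, the entry at constraint row 3, column x1 is -1.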